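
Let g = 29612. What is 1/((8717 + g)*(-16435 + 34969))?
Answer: 1/710389686 ≈ 1.4077e-9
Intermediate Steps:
1/((8717 + g)*(-16435 + 34969)) = 1/((8717 + 29612)*(-16435 + 34969)) = 1/(38329*18534) = 1/710389686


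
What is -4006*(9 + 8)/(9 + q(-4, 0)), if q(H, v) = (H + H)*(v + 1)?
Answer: -68102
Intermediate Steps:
q(H, v) = 2*H*(1 + v) (q(H, v) = (2*H)*(1 + v) = 2*H*(1 + v))
-4006*(9 + 8)/(9 + q(-4, 0)) = -4006*(9 + 8)/(9 + 2*(-4)*(1 + 0)) = -68102/(9 + 2*(-4)*1) = -68102/(9 - 8) = -68102/1 = -68102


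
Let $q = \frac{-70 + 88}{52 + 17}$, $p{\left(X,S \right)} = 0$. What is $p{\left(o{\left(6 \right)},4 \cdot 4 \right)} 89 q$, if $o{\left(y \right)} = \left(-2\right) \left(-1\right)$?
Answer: $0$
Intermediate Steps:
$o{\left(y \right)} = 2$
$q = \frac{6}{23}$ ($q = \frac{18}{69} = 18 \cdot \frac{1}{69} = \frac{6}{23} \approx 0.26087$)
$p{\left(o{\left(6 \right)},4 \cdot 4 \right)} 89 q = 0 \cdot 89 \cdot \frac{6}{23} = 0 \cdot \frac{6}{23} = 0$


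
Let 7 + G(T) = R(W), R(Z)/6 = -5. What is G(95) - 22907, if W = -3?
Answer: -22944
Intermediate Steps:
R(Z) = -30 (R(Z) = 6*(-5) = -30)
G(T) = -37 (G(T) = -7 - 30 = -37)
G(95) - 22907 = -37 - 22907 = -22944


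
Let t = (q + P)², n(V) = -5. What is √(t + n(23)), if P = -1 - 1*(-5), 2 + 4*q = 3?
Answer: √209/4 ≈ 3.6142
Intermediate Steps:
q = ¼ (q = -½ + (¼)*3 = -½ + ¾ = ¼ ≈ 0.25000)
P = 4 (P = -1 + 5 = 4)
t = 289/16 (t = (¼ + 4)² = (17/4)² = 289/16 ≈ 18.063)
√(t + n(23)) = √(289/16 - 5) = √(209/16) = √209/4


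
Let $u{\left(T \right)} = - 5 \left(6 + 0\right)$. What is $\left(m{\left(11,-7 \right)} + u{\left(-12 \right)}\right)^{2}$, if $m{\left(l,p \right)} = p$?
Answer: $1369$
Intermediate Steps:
$u{\left(T \right)} = -30$ ($u{\left(T \right)} = \left(-5\right) 6 = -30$)
$\left(m{\left(11,-7 \right)} + u{\left(-12 \right)}\right)^{2} = \left(-7 - 30\right)^{2} = \left(-37\right)^{2} = 1369$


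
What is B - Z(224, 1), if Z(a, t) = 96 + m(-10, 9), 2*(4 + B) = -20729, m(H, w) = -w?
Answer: -20911/2 ≈ -10456.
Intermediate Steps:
B = -20737/2 (B = -4 + (½)*(-20729) = -4 - 20729/2 = -20737/2 ≈ -10369.)
Z(a, t) = 87 (Z(a, t) = 96 - 1*9 = 96 - 9 = 87)
B - Z(224, 1) = -20737/2 - 1*87 = -20737/2 - 87 = -20911/2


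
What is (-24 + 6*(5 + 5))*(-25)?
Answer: -900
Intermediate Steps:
(-24 + 6*(5 + 5))*(-25) = (-24 + 6*10)*(-25) = (-24 + 60)*(-25) = 36*(-25) = -900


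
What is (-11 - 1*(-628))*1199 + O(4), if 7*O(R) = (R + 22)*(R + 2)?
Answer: 5178637/7 ≈ 7.3981e+5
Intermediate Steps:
O(R) = (2 + R)*(22 + R)/7 (O(R) = ((R + 22)*(R + 2))/7 = ((22 + R)*(2 + R))/7 = ((2 + R)*(22 + R))/7 = (2 + R)*(22 + R)/7)
(-11 - 1*(-628))*1199 + O(4) = (-11 - 1*(-628))*1199 + (44/7 + (⅐)*4² + (24/7)*4) = (-11 + 628)*1199 + (44/7 + (⅐)*16 + 96/7) = 617*1199 + (44/7 + 16/7 + 96/7) = 739783 + 156/7 = 5178637/7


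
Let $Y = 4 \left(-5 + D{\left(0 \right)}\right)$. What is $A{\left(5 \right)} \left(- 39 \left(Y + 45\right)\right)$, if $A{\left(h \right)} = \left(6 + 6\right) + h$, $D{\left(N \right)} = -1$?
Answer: $-13923$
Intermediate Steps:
$Y = -24$ ($Y = 4 \left(-5 - 1\right) = 4 \left(-6\right) = -24$)
$A{\left(h \right)} = 12 + h$
$A{\left(5 \right)} \left(- 39 \left(Y + 45\right)\right) = \left(12 + 5\right) \left(- 39 \left(-24 + 45\right)\right) = 17 \left(\left(-39\right) 21\right) = 17 \left(-819\right) = -13923$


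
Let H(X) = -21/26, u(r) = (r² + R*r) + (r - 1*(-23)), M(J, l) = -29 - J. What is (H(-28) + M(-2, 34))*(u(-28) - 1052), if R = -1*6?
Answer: 75915/26 ≈ 2919.8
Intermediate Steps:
R = -6
u(r) = 23 + r² - 5*r (u(r) = (r² - 6*r) + (r - 1*(-23)) = (r² - 6*r) + (r + 23) = (r² - 6*r) + (23 + r) = 23 + r² - 5*r)
H(X) = -21/26 (H(X) = -21*1/26 = -21/26)
(H(-28) + M(-2, 34))*(u(-28) - 1052) = (-21/26 + (-29 - 1*(-2)))*((23 + (-28)² - 5*(-28)) - 1052) = (-21/26 + (-29 + 2))*((23 + 784 + 140) - 1052) = (-21/26 - 27)*(947 - 1052) = -723/26*(-105) = 75915/26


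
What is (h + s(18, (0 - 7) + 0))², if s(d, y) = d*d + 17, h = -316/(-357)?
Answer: 14896934809/127449 ≈ 1.1689e+5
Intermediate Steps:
h = 316/357 (h = -316*(-1/357) = 316/357 ≈ 0.88515)
s(d, y) = 17 + d² (s(d, y) = d² + 17 = 17 + d²)
(h + s(18, (0 - 7) + 0))² = (316/357 + (17 + 18²))² = (316/357 + (17 + 324))² = (316/357 + 341)² = (122053/357)² = 14896934809/127449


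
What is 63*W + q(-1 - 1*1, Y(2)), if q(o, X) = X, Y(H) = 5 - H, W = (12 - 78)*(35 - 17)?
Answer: -74841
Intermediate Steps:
W = -1188 (W = -66*18 = -1188)
63*W + q(-1 - 1*1, Y(2)) = 63*(-1188) + (5 - 1*2) = -74844 + (5 - 2) = -74844 + 3 = -74841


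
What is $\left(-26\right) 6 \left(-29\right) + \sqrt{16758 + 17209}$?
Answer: $4524 + \sqrt{33967} \approx 4708.3$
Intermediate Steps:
$\left(-26\right) 6 \left(-29\right) + \sqrt{16758 + 17209} = \left(-156\right) \left(-29\right) + \sqrt{33967} = 4524 + \sqrt{33967}$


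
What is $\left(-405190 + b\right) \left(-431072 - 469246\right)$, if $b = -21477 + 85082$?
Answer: $307535124030$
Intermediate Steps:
$b = 63605$
$\left(-405190 + b\right) \left(-431072 - 469246\right) = \left(-405190 + 63605\right) \left(-431072 - 469246\right) = \left(-341585\right) \left(-900318\right) = 307535124030$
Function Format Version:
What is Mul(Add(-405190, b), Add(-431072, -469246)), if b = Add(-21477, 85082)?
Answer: 307535124030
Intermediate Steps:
b = 63605
Mul(Add(-405190, b), Add(-431072, -469246)) = Mul(Add(-405190, 63605), Add(-431072, -469246)) = Mul(-341585, -900318) = 307535124030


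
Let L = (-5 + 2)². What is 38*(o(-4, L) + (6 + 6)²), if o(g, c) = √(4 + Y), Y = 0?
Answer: 5548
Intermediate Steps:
L = 9 (L = (-3)² = 9)
o(g, c) = 2 (o(g, c) = √(4 + 0) = √4 = 2)
38*(o(-4, L) + (6 + 6)²) = 38*(2 + (6 + 6)²) = 38*(2 + 12²) = 38*(2 + 144) = 38*146 = 5548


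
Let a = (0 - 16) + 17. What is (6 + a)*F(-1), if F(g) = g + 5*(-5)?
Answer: -182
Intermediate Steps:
a = 1 (a = -16 + 17 = 1)
F(g) = -25 + g (F(g) = g - 25 = -25 + g)
(6 + a)*F(-1) = (6 + 1)*(-25 - 1) = 7*(-26) = -182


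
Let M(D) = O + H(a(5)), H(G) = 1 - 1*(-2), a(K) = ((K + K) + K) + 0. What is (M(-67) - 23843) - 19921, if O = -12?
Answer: -43773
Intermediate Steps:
a(K) = 3*K (a(K) = (2*K + K) + 0 = 3*K + 0 = 3*K)
H(G) = 3 (H(G) = 1 + 2 = 3)
M(D) = -9 (M(D) = -12 + 3 = -9)
(M(-67) - 23843) - 19921 = (-9 - 23843) - 19921 = -23852 - 19921 = -43773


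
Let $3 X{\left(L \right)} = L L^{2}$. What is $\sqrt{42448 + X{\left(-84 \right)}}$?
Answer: $4 i \sqrt{9695} \approx 393.85 i$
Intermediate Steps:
$X{\left(L \right)} = \frac{L^{3}}{3}$ ($X{\left(L \right)} = \frac{L L^{2}}{3} = \frac{L^{3}}{3}$)
$\sqrt{42448 + X{\left(-84 \right)}} = \sqrt{42448 + \frac{\left(-84\right)^{3}}{3}} = \sqrt{42448 + \frac{1}{3} \left(-592704\right)} = \sqrt{42448 - 197568} = \sqrt{-155120} = 4 i \sqrt{9695}$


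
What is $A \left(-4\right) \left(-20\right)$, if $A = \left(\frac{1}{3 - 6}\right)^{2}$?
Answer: $\frac{80}{9} \approx 8.8889$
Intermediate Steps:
$A = \frac{1}{9}$ ($A = \left(\frac{1}{-3}\right)^{2} = \left(- \frac{1}{3}\right)^{2} = \frac{1}{9} \approx 0.11111$)
$A \left(-4\right) \left(-20\right) = \frac{1}{9} \left(-4\right) \left(-20\right) = \left(- \frac{4}{9}\right) \left(-20\right) = \frac{80}{9}$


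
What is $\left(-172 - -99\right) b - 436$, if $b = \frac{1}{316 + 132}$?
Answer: $- \frac{195401}{448} \approx -436.16$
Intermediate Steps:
$b = \frac{1}{448} \approx 0.0022321$
$\left(-172 - -99\right) b - 436 = \left(-172 - -99\right) \frac{1}{448} - 436 = \left(-172 + 99\right) \frac{1}{448} - 436 = \left(-73\right) \frac{1}{448} - 436 = - \frac{73}{448} - 436 = - \frac{195401}{448}$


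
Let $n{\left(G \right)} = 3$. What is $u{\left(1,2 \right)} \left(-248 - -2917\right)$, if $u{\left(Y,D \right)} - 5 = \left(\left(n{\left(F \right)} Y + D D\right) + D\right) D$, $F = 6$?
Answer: $61387$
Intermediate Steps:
$u{\left(Y,D \right)} = 5 + D \left(D + D^{2} + 3 Y\right)$ ($u{\left(Y,D \right)} = 5 + \left(\left(3 Y + D D\right) + D\right) D = 5 + \left(\left(3 Y + D^{2}\right) + D\right) D = 5 + \left(\left(D^{2} + 3 Y\right) + D\right) D = 5 + \left(D + D^{2} + 3 Y\right) D = 5 + D \left(D + D^{2} + 3 Y\right)$)
$u{\left(1,2 \right)} \left(-248 - -2917\right) = \left(5 + 2^{2} + 2^{3} + 3 \cdot 2 \cdot 1\right) \left(-248 - -2917\right) = \left(5 + 4 + 8 + 6\right) \left(-248 + 2917\right) = 23 \cdot 2669 = 61387$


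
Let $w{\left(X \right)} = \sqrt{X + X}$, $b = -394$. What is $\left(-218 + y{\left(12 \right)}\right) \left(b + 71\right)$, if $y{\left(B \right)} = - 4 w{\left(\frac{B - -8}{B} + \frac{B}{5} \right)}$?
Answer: $70414 + \frac{1292 \sqrt{1830}}{15} \approx 74099.0$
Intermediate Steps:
$w{\left(X \right)} = \sqrt{2} \sqrt{X}$ ($w{\left(X \right)} = \sqrt{2 X} = \sqrt{2} \sqrt{X}$)
$y{\left(B \right)} = - 4 \sqrt{2} \sqrt{\frac{B}{5} + \frac{8 + B}{B}}$ ($y{\left(B \right)} = - 4 \sqrt{2} \sqrt{\frac{B - -8}{B} + \frac{B}{5}} = - 4 \sqrt{2} \sqrt{\frac{B + 8}{B} + B \frac{1}{5}} = - 4 \sqrt{2} \sqrt{\frac{8 + B}{B} + \frac{B}{5}} = - 4 \sqrt{2} \sqrt{\frac{B}{5} + \frac{8 + B}{B}}$)
$\left(-218 + y{\left(12 \right)}\right) \left(b + 71\right) = \left(-218 - \frac{4 \sqrt{50 + 10 \cdot 12 + \frac{400}{12}}}{5}\right) \left(-394 + 71\right) = \left(-218 - \frac{4 \sqrt{50 + 120 + 400 \cdot \frac{1}{12}}}{5}\right) \left(-323\right) = \left(-218 - \frac{4 \sqrt{50 + 120 + \frac{100}{3}}}{5}\right) \left(-323\right) = \left(-218 - \frac{4 \sqrt{\frac{610}{3}}}{5}\right) \left(-323\right) = \left(-218 - \frac{4 \frac{\sqrt{1830}}{3}}{5}\right) \left(-323\right) = \left(-218 - \frac{4 \sqrt{1830}}{15}\right) \left(-323\right) = 70414 + \frac{1292 \sqrt{1830}}{15}$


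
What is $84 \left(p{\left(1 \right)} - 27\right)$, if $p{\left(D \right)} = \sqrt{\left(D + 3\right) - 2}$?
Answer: $-2268 + 84 \sqrt{2} \approx -2149.2$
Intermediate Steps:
$p{\left(D \right)} = \sqrt{1 + D}$ ($p{\left(D \right)} = \sqrt{\left(3 + D\right) - 2} = \sqrt{1 + D}$)
$84 \left(p{\left(1 \right)} - 27\right) = 84 \left(\sqrt{1 + 1} - 27\right) = 84 \left(\sqrt{2} - 27\right) = 84 \left(-27 + \sqrt{2}\right) = -2268 + 84 \sqrt{2}$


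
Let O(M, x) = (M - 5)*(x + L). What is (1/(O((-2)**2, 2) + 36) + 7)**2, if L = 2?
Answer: 50625/1024 ≈ 49.438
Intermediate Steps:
O(M, x) = (-5 + M)*(2 + x) (O(M, x) = (M - 5)*(x + 2) = (-5 + M)*(2 + x))
(1/(O((-2)**2, 2) + 36) + 7)**2 = (1/((-10 - 5*2 + 2*(-2)**2 + (-2)**2*2) + 36) + 7)**2 = (1/((-10 - 10 + 2*4 + 4*2) + 36) + 7)**2 = (1/((-10 - 10 + 8 + 8) + 36) + 7)**2 = (1/(-4 + 36) + 7)**2 = (1/32 + 7)**2 = (225/32)**2 = 50625/1024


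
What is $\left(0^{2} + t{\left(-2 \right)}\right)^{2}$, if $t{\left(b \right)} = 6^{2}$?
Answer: $1296$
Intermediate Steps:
$t{\left(b \right)} = 36$
$\left(0^{2} + t{\left(-2 \right)}\right)^{2} = \left(0^{2} + 36\right)^{2} = \left(0 + 36\right)^{2} = 36^{2} = 1296$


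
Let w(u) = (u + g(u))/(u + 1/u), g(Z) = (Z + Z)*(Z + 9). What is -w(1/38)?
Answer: -362/27455 ≈ -0.013185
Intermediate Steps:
g(Z) = 2*Z*(9 + Z) (g(Z) = (2*Z)*(9 + Z) = 2*Z*(9 + Z))
w(u) = (u + 2*u*(9 + u))/(u + 1/u)
-w(1/38) = -(1/38)²*(19 + 2/38)/(1 + (1/38)²) = -(1/38)²*(19 + 2*(1/38))/(1 + (1/38)²) = -(19 + 1/19)/(1444*(1 + 1/1444)) = -362/(1444*1445/1444*19) = -1444*362/(1444*1445*19) = -1*362/27455 = -362/27455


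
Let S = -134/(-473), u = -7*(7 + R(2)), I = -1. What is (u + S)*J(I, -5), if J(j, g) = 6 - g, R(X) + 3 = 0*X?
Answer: -13110/43 ≈ -304.88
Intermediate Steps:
R(X) = -3 (R(X) = -3 + 0*X = -3 + 0 = -3)
u = -28 (u = -7*(7 - 3) = -7*4 = -28)
S = 134/473 (S = -134*(-1/473) = 134/473 ≈ 0.28330)
(u + S)*J(I, -5) = (-28 + 134/473)*(6 - 1*(-5)) = -13110*(6 + 5)/473 = -13110/473*11 = -13110/43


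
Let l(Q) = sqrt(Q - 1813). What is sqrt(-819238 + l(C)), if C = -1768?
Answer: sqrt(-819238 + I*sqrt(3581)) ≈ 0.033 + 905.12*I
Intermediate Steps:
l(Q) = sqrt(-1813 + Q)
sqrt(-819238 + l(C)) = sqrt(-819238 + sqrt(-1813 - 1768)) = sqrt(-819238 + sqrt(-3581)) = sqrt(-819238 + I*sqrt(3581))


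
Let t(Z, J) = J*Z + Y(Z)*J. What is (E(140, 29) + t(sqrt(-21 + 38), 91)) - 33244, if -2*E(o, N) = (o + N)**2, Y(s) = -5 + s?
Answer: -95959/2 + 182*sqrt(17) ≈ -47229.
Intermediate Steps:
E(o, N) = -(N + o)**2/2 (E(o, N) = -(o + N)**2/2 = -(N + o)**2/2)
t(Z, J) = J*Z + J*(-5 + Z) (t(Z, J) = J*Z + (-5 + Z)*J = J*Z + J*(-5 + Z))
(E(140, 29) + t(sqrt(-21 + 38), 91)) - 33244 = (-(29 + 140)**2/2 + 91*(-5 + 2*sqrt(-21 + 38))) - 33244 = (-1/2*169**2 + 91*(-5 + 2*sqrt(17))) - 33244 = (-1/2*28561 + (-455 + 182*sqrt(17))) - 33244 = (-28561/2 + (-455 + 182*sqrt(17))) - 33244 = (-29471/2 + 182*sqrt(17)) - 33244 = -95959/2 + 182*sqrt(17)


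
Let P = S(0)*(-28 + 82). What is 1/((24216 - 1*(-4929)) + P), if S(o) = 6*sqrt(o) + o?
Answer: 1/29145 ≈ 3.4311e-5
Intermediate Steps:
S(o) = o + 6*sqrt(o)
P = 0 (P = (0 + 6*sqrt(0))*(-28 + 82) = (0 + 6*0)*54 = (0 + 0)*54 = 0*54 = 0)
1/((24216 - 1*(-4929)) + P) = 1/((24216 - 1*(-4929)) + 0) = 1/((24216 + 4929) + 0) = 1/(29145 + 0) = 1/29145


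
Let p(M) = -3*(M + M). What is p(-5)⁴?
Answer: 810000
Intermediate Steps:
p(M) = -6*M
p(-5)⁴ = (-6*(-5))⁴ = 30⁴ = 810000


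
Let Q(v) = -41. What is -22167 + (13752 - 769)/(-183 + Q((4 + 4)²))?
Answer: -4978391/224 ≈ -22225.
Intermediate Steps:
-22167 + (13752 - 769)/(-183 + Q((4 + 4)²)) = -22167 + (13752 - 769)/(-183 - 41) = -22167 + 12983/(-224) = -22167 + 12983*(-1/224) = -22167 - 12983/224 = -4978391/224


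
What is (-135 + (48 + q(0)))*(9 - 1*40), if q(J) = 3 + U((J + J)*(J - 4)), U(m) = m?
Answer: 2604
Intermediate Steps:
q(J) = 3 + 2*J*(-4 + J) (q(J) = 3 + (J + J)*(J - 4) = 3 + (2*J)*(-4 + J) = 3 + 2*J*(-4 + J))
(-135 + (48 + q(0)))*(9 - 1*40) = (-135 + (48 + (3 + 2*0*(-4 + 0))))*(9 - 1*40) = (-135 + (48 + (3 + 2*0*(-4))))*(9 - 40) = (-135 + (48 + (3 + 0)))*(-31) = (-135 + (48 + 3))*(-31) = (-135 + 51)*(-31) = -84*(-31) = 2604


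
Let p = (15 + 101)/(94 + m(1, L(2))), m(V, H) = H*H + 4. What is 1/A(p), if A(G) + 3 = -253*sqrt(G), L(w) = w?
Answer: 153/3712063 - 253*sqrt(2958)/3712063 ≈ -0.0036656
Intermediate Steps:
m(V, H) = 4 + H**2 (m(V, H) = H**2 + 4 = 4 + H**2)
p = 58/51 (p = (15 + 101)/(94 + (4 + 2**2)) = 116/(94 + (4 + 4)) = 116/(94 + 8) = 116/102 = 116*(1/102) = 58/51 ≈ 1.1373)
A(G) = -3 - 253*sqrt(G)
1/A(p) = 1/(-3 - 253*sqrt(2958)/51)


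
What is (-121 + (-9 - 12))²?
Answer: 20164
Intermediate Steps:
(-121 + (-9 - 12))² = (-121 - 21)² = (-142)² = 20164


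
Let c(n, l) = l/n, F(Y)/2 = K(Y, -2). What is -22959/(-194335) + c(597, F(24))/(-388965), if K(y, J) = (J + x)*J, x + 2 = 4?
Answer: 22959/194335 ≈ 0.11814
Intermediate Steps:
x = 2 (x = -2 + 4 = 2)
K(y, J) = J*(2 + J) (K(y, J) = (J + 2)*J = (2 + J)*J = J*(2 + J))
F(Y) = 0 (F(Y) = 2*(-2*(2 - 2)) = 2*(-2*0) = 2*0 = 0)
-22959/(-194335) + c(597, F(24))/(-388965) = -22959/(-194335) + (0/597)/(-388965) = -22959*(-1/194335) + (0*(1/597))*(-1/388965) = 22959/194335 + 0*(-1/388965) = 22959/194335 + 0 = 22959/194335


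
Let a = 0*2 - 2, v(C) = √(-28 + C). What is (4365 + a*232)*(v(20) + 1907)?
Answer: 7439207 + 7802*I*√2 ≈ 7.4392e+6 + 11034.0*I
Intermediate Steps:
a = -2 (a = 0 - 2 = -2)
(4365 + a*232)*(v(20) + 1907) = (4365 - 2*232)*(√(-28 + 20) + 1907) = (4365 - 464)*(√(-8) + 1907) = 3901*(2*I*√2 + 1907) = 3901*(1907 + 2*I*√2) = 7439207 + 7802*I*√2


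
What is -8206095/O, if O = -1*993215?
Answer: 1641219/198643 ≈ 8.2621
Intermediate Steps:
O = -993215
-8206095/O = -8206095/(-993215) = -8206095*(-1/993215) = 1641219/198643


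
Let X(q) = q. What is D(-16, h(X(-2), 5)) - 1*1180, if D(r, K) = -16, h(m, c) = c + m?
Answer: -1196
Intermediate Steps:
D(-16, h(X(-2), 5)) - 1*1180 = -16 - 1*1180 = -16 - 1180 = -1196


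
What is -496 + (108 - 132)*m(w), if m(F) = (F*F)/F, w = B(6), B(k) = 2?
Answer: -544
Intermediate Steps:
w = 2
m(F) = F (m(F) = F**2/F = F)
-496 + (108 - 132)*m(w) = -496 + (108 - 132)*2 = -496 - 24*2 = -496 - 48 = -544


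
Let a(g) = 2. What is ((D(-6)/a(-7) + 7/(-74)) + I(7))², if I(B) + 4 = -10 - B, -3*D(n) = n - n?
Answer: 2436721/5476 ≈ 444.98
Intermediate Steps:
D(n) = 0 (D(n) = -(n - n)/3 = -⅓*0 = 0)
I(B) = -14 - B (I(B) = -4 + (-10 - B) = -14 - B)
((D(-6)/a(-7) + 7/(-74)) + I(7))² = ((0/2 + 7/(-74)) + (-14 - 1*7))² = ((0*(½) + 7*(-1/74)) + (-14 - 7))² = ((0 - 7/74) - 21)² = (-7/74 - 21)² = (-1561/74)² = 2436721/5476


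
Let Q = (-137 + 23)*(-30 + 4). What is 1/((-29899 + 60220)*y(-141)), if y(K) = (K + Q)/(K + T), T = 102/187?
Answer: -515/313852671 ≈ -1.6409e-6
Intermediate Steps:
T = 6/11 (T = 102*(1/187) = 6/11 ≈ 0.54545)
Q = 2964 (Q = -114*(-26) = 2964)
y(K) = (2964 + K)/(6/11 + K) (y(K) = (K + 2964)/(K + 6/11) = (2964 + K)/(6/11 + K))
1/((-29899 + 60220)*y(-141)) = 1/((-29899 + 60220)*((11*(2964 - 141)/(6 + 11*(-141))))) = 1/(30321*((11*2823/(6 - 1551)))) = 1/(30321*((11*2823/(-1545)))) = 1/(30321*((11*(-1/1545)*2823))) = 1/(30321*(-10351/515)) = (1/30321)*(-515/10351) = -515/313852671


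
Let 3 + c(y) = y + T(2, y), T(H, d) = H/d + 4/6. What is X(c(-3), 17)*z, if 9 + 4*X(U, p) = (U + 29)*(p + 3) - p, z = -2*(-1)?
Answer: 217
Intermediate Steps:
T(H, d) = 2/3 + H/d (T(H, d) = H/d + 4*(1/6) = H/d + 2/3 = 2/3 + H/d)
c(y) = -7/3 + y + 2/y (c(y) = -3 + (y + (2/3 + 2/y)) = -3 + (2/3 + y + 2/y) = -7/3 + y + 2/y)
z = 2
X(U, p) = -9/4 - p/4 + (3 + p)*(29 + U)/4 (X(U, p) = -9/4 + ((U + 29)*(p + 3) - p)/4 = -9/4 + ((29 + U)*(3 + p) - p)/4 = -9/4 + ((3 + p)*(29 + U) - p)/4 = -9/4 + (-p + (3 + p)*(29 + U))/4 = -9/4 + (-p/4 + (3 + p)*(29 + U)/4) = -9/4 - p/4 + (3 + p)*(29 + U)/4)
X(c(-3), 17)*z = (39/2 + 7*17 + 3*(-7/3 - 3 + 2/(-3))/4 + (1/4)*(-7/3 - 3 + 2/(-3))*17)*2 = (39/2 + 119 + 3*(-7/3 - 3 + 2*(-1/3))/4 + (1/4)*(-7/3 - 3 + 2*(-1/3))*17)*2 = (39/2 + 119 + 3*(-7/3 - 3 - 2/3)/4 + (1/4)*(-7/3 - 3 - 2/3)*17)*2 = (39/2 + 119 + (3/4)*(-6) + (1/4)*(-6)*17)*2 = (39/2 + 119 - 9/2 - 51/2)*2 = (217/2)*2 = 217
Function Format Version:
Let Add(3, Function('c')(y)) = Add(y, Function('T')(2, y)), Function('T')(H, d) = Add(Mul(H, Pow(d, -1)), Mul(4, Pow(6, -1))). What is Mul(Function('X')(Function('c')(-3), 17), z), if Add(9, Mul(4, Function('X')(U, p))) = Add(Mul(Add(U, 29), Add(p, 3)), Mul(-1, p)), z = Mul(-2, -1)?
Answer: 217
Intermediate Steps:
Function('T')(H, d) = Add(Rational(2, 3), Mul(H, Pow(d, -1))) (Function('T')(H, d) = Add(Mul(H, Pow(d, -1)), Mul(4, Rational(1, 6))) = Add(Mul(H, Pow(d, -1)), Rational(2, 3)) = Add(Rational(2, 3), Mul(H, Pow(d, -1))))
Function('c')(y) = Add(Rational(-7, 3), y, Mul(2, Pow(y, -1))) (Function('c')(y) = Add(-3, Add(y, Add(Rational(2, 3), Mul(2, Pow(y, -1))))) = Add(-3, Add(Rational(2, 3), y, Mul(2, Pow(y, -1)))) = Add(Rational(-7, 3), y, Mul(2, Pow(y, -1))))
z = 2
Function('X')(U, p) = Add(Rational(-9, 4), Mul(Rational(-1, 4), p), Mul(Rational(1, 4), Add(3, p), Add(29, U))) (Function('X')(U, p) = Add(Rational(-9, 4), Mul(Rational(1, 4), Add(Mul(Add(U, 29), Add(p, 3)), Mul(-1, p)))) = Add(Rational(-9, 4), Mul(Rational(1, 4), Add(Mul(Add(29, U), Add(3, p)), Mul(-1, p)))) = Add(Rational(-9, 4), Mul(Rational(1, 4), Add(Mul(Add(3, p), Add(29, U)), Mul(-1, p)))) = Add(Rational(-9, 4), Mul(Rational(1, 4), Add(Mul(-1, p), Mul(Add(3, p), Add(29, U))))) = Add(Rational(-9, 4), Add(Mul(Rational(-1, 4), p), Mul(Rational(1, 4), Add(3, p), Add(29, U)))) = Add(Rational(-9, 4), Mul(Rational(-1, 4), p), Mul(Rational(1, 4), Add(3, p), Add(29, U))))
Mul(Function('X')(Function('c')(-3), 17), z) = Mul(Add(Rational(39, 2), Mul(7, 17), Mul(Rational(3, 4), Add(Rational(-7, 3), -3, Mul(2, Pow(-3, -1)))), Mul(Rational(1, 4), Add(Rational(-7, 3), -3, Mul(2, Pow(-3, -1))), 17)), 2) = Mul(Add(Rational(39, 2), 119, Mul(Rational(3, 4), Add(Rational(-7, 3), -3, Mul(2, Rational(-1, 3)))), Mul(Rational(1, 4), Add(Rational(-7, 3), -3, Mul(2, Rational(-1, 3))), 17)), 2) = Mul(Add(Rational(39, 2), 119, Mul(Rational(3, 4), Add(Rational(-7, 3), -3, Rational(-2, 3))), Mul(Rational(1, 4), Add(Rational(-7, 3), -3, Rational(-2, 3)), 17)), 2) = Mul(Add(Rational(39, 2), 119, Mul(Rational(3, 4), -6), Mul(Rational(1, 4), -6, 17)), 2) = Mul(Add(Rational(39, 2), 119, Rational(-9, 2), Rational(-51, 2)), 2) = Mul(Rational(217, 2), 2) = 217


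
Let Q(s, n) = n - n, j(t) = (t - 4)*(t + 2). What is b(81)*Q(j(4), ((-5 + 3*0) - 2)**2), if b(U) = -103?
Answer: 0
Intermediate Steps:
j(t) = (-4 + t)*(2 + t)
Q(s, n) = 0
b(81)*Q(j(4), ((-5 + 3*0) - 2)**2) = -103*0 = 0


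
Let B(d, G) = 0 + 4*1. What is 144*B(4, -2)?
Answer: 576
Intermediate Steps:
B(d, G) = 4 (B(d, G) = 0 + 4 = 4)
144*B(4, -2) = 144*4 = 576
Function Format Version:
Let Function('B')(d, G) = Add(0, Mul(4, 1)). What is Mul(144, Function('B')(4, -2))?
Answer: 576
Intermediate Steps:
Function('B')(d, G) = 4 (Function('B')(d, G) = Add(0, 4) = 4)
Mul(144, Function('B')(4, -2)) = Mul(144, 4) = 576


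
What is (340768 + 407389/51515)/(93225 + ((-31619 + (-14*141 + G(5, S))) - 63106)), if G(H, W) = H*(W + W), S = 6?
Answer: -5851690303/58624070 ≈ -99.817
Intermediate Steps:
G(H, W) = 2*H*W (G(H, W) = H*(2*W) = 2*H*W)
(340768 + 407389/51515)/(93225 + ((-31619 + (-14*141 + G(5, S))) - 63106)) = (340768 + 407389/51515)/(93225 + ((-31619 + (-14*141 + 2*5*6)) - 63106)) = (340768 + 407389*(1/51515))/(93225 + ((-31619 + (-1974 + 60)) - 63106)) = (340768 + 407389/51515)/(93225 + ((-31619 - 1914) - 63106)) = 17555070909/(51515*(93225 + (-33533 - 63106))) = 17555070909/(51515*(93225 - 96639)) = (17555070909/51515)/(-3414) = (17555070909/51515)*(-1/3414) = -5851690303/58624070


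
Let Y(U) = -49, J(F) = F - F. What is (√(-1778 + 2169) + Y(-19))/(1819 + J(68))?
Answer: -49/1819 + √391/1819 ≈ -0.016067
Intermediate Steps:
J(F) = 0
(√(-1778 + 2169) + Y(-19))/(1819 + J(68)) = (√(-1778 + 2169) - 49)/(1819 + 0) = (√391 - 49)/1819 = (-49 + √391)*(1/1819) = -49/1819 + √391/1819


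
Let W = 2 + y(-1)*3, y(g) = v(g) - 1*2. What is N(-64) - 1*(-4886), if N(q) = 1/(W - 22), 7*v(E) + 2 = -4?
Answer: 977193/200 ≈ 4886.0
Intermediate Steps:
v(E) = -6/7 (v(E) = -2/7 + (⅐)*(-4) = -2/7 - 4/7 = -6/7)
y(g) = -20/7 (y(g) = -6/7 - 1*2 = -6/7 - 2 = -20/7)
W = -46/7 (W = 2 - 20/7*3 = 2 - 60/7 = -46/7 ≈ -6.5714)
N(q) = -7/200 (N(q) = 1/(-46/7 - 22) = 1/(-200/7) = -7/200)
N(-64) - 1*(-4886) = -7/200 - 1*(-4886) = -7/200 + 4886 = 977193/200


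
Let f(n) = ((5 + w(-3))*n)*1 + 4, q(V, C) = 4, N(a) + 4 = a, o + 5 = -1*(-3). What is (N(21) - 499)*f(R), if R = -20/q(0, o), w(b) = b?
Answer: 2892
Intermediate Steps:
o = -2 (o = -5 - 1*(-3) = -5 + 3 = -2)
N(a) = -4 + a
R = -5 (R = -20/4 = -20*1/4 = -5)
f(n) = 4 + 2*n (f(n) = ((5 - 3)*n)*1 + 4 = (2*n)*1 + 4 = 2*n + 4 = 4 + 2*n)
(N(21) - 499)*f(R) = ((-4 + 21) - 499)*(4 + 2*(-5)) = (17 - 499)*(4 - 10) = -482*(-6) = 2892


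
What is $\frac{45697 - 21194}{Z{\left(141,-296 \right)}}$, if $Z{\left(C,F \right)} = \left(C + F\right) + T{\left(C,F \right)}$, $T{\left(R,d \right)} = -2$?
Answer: $- \frac{24503}{157} \approx -156.07$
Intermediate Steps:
$Z{\left(C,F \right)} = -2 + C + F$ ($Z{\left(C,F \right)} = \left(C + F\right) - 2 = -2 + C + F$)
$\frac{45697 - 21194}{Z{\left(141,-296 \right)}} = \frac{45697 - 21194}{-2 + 141 - 296} = \frac{24503}{-157} = 24503 \left(- \frac{1}{157}\right) = - \frac{24503}{157}$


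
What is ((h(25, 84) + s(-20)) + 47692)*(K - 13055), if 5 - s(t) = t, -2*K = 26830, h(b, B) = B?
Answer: -1265292470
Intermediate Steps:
K = -13415 (K = -½*26830 = -13415)
s(t) = 5 - t
((h(25, 84) + s(-20)) + 47692)*(K - 13055) = ((84 + (5 - 1*(-20))) + 47692)*(-13415 - 13055) = ((84 + (5 + 20)) + 47692)*(-26470) = ((84 + 25) + 47692)*(-26470) = (109 + 47692)*(-26470) = 47801*(-26470) = -1265292470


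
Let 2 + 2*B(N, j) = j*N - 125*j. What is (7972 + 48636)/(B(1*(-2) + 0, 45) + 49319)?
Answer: 113216/92921 ≈ 1.2184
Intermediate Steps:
B(N, j) = -1 - 125*j/2 + N*j/2 (B(N, j) = -1 + (j*N - 125*j)/2 = -1 + (N*j - 125*j)/2 = -1 + (-125*j + N*j)/2 = -1 + (-125*j/2 + N*j/2) = -1 - 125*j/2 + N*j/2)
(7972 + 48636)/(B(1*(-2) + 0, 45) + 49319) = (7972 + 48636)/((-1 - 125/2*45 + (½)*(1*(-2) + 0)*45) + 49319) = 56608/((-1 - 5625/2 + (½)*(-2 + 0)*45) + 49319) = 56608/((-1 - 5625/2 + (½)*(-2)*45) + 49319) = 56608/((-1 - 5625/2 - 45) + 49319) = 56608/(-5717/2 + 49319) = 56608/(92921/2) = 56608*(2/92921) = 113216/92921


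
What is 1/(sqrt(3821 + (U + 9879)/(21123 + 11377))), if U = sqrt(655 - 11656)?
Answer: 50*sqrt(13)/sqrt(124192379 + I*sqrt(11001)) ≈ 0.016177 - 6.831e-9*I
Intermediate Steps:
U = I*sqrt(11001) (U = sqrt(-11001) = I*sqrt(11001) ≈ 104.89*I)
1/(sqrt(3821 + (U + 9879)/(21123 + 11377))) = 1/(sqrt(3821 + (I*sqrt(11001) + 9879)/(21123 + 11377))) = 1/(sqrt(3821 + (9879 + I*sqrt(11001))/32500)) = 1/(sqrt(3821 + (9879 + I*sqrt(11001))*(1/32500))) = 1/(sqrt(3821 + (9879/32500 + I*sqrt(11001)/32500))) = 1/(sqrt(124192379/32500 + I*sqrt(11001)/32500)) = 1/sqrt(124192379/32500 + I*sqrt(11001)/32500)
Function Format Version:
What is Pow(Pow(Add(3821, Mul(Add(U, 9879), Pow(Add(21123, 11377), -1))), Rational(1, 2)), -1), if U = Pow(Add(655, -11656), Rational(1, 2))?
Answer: Mul(50, Pow(13, Rational(1, 2)), Pow(Add(124192379, Mul(I, Pow(11001, Rational(1, 2)))), Rational(-1, 2))) ≈ Add(0.016177, Mul(-6.8310e-9, I))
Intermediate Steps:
U = Mul(I, Pow(11001, Rational(1, 2))) (U = Pow(-11001, Rational(1, 2)) = Mul(I, Pow(11001, Rational(1, 2))) ≈ Mul(104.89, I))
Pow(Pow(Add(3821, Mul(Add(U, 9879), Pow(Add(21123, 11377), -1))), Rational(1, 2)), -1) = Pow(Pow(Add(3821, Mul(Add(Mul(I, Pow(11001, Rational(1, 2))), 9879), Pow(Add(21123, 11377), -1))), Rational(1, 2)), -1) = Pow(Pow(Add(3821, Mul(Add(9879, Mul(I, Pow(11001, Rational(1, 2)))), Pow(32500, -1))), Rational(1, 2)), -1) = Pow(Pow(Add(3821, Mul(Add(9879, Mul(I, Pow(11001, Rational(1, 2)))), Rational(1, 32500))), Rational(1, 2)), -1) = Pow(Pow(Add(3821, Add(Rational(9879, 32500), Mul(Rational(1, 32500), I, Pow(11001, Rational(1, 2))))), Rational(1, 2)), -1) = Pow(Pow(Add(Rational(124192379, 32500), Mul(Rational(1, 32500), I, Pow(11001, Rational(1, 2)))), Rational(1, 2)), -1) = Pow(Add(Rational(124192379, 32500), Mul(Rational(1, 32500), I, Pow(11001, Rational(1, 2)))), Rational(-1, 2))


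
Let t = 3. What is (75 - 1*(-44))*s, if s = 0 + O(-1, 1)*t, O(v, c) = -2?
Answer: -714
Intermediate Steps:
s = -6 (s = 0 - 2*3 = 0 - 6 = -6)
(75 - 1*(-44))*s = (75 - 1*(-44))*(-6) = (75 + 44)*(-6) = 119*(-6) = -714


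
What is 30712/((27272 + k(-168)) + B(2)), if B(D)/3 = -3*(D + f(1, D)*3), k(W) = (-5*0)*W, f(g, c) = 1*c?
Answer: 3839/3400 ≈ 1.1291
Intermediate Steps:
f(g, c) = c
k(W) = 0 (k(W) = 0*W = 0)
B(D) = -36*D (B(D) = 3*(-3*(D + D*3)) = 3*(-3*(D + 3*D)) = 3*(-12*D) = -36*D)
30712/((27272 + k(-168)) + B(2)) = 30712/((27272 + 0) - 36*2) = 30712/(27272 - 72) = 30712/27200 = 30712*(1/27200) = 3839/3400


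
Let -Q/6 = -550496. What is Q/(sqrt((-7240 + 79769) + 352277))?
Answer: 550496*sqrt(424806)/70801 ≈ 5067.7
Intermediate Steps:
Q = 3302976 (Q = -6*(-550496) = 3302976)
Q/(sqrt((-7240 + 79769) + 352277)) = 3302976/(sqrt((-7240 + 79769) + 352277)) = 3302976/(sqrt(72529 + 352277)) = 3302976/(sqrt(424806)) = 3302976*(sqrt(424806)/424806) = 550496*sqrt(424806)/70801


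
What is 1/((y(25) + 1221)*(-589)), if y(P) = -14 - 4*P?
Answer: -1/652023 ≈ -1.5337e-6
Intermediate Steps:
y(P) = -14 - 4*P
1/((y(25) + 1221)*(-589)) = 1/(((-14 - 4*25) + 1221)*(-589)) = 1/(((-14 - 100) + 1221)*(-589)) = 1/((-114 + 1221)*(-589)) = 1/(1107*(-589)) = 1/(-652023) = -1/652023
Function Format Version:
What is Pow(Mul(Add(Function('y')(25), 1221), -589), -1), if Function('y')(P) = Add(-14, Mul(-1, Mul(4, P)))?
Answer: Rational(-1, 652023) ≈ -1.5337e-6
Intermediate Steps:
Function('y')(P) = Add(-14, Mul(-4, P))
Pow(Mul(Add(Function('y')(25), 1221), -589), -1) = Pow(Mul(Add(Add(-14, Mul(-4, 25)), 1221), -589), -1) = Pow(Mul(Add(Add(-14, -100), 1221), -589), -1) = Pow(Mul(Add(-114, 1221), -589), -1) = Pow(Mul(1107, -589), -1) = Pow(-652023, -1) = Rational(-1, 652023)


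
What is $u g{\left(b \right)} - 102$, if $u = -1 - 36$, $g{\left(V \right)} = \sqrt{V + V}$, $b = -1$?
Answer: $-102 - 37 i \sqrt{2} \approx -102.0 - 52.326 i$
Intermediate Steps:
$g{\left(V \right)} = \sqrt{2} \sqrt{V}$ ($g{\left(V \right)} = \sqrt{2 V} = \sqrt{2} \sqrt{V}$)
$u = -37$ ($u = -1 - 36 = -37$)
$u g{\left(b \right)} - 102 = - 37 \sqrt{2} \sqrt{-1} - 102 = - 37 \sqrt{2} i - 102 = - 37 i \sqrt{2} - 102 = -102 - 37 i \sqrt{2}$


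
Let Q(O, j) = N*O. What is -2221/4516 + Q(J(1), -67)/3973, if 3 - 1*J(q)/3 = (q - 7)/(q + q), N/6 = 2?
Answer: -7848577/17942068 ≈ -0.43744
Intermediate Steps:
N = 12 (N = 6*2 = 12)
J(q) = 9 - 3*(-7 + q)/(2*q) (J(q) = 9 - 3*(q - 7)/(q + q) = 9 - 3*(-7 + q)/(2*q))
Q(O, j) = 12*O
-2221/4516 + Q(J(1), -67)/3973 = -2221/4516 + (12*((3/2)*(7 + 5*1)/1))/3973 = -2221*1/4516 + (12*((3/2)*1*(7 + 5)))*(1/3973) = -2221/4516 + (12*((3/2)*1*12))*(1/3973) = -2221/4516 + (12*18)*(1/3973) = -2221/4516 + 216*(1/3973) = -2221/4516 + 216/3973 = -7848577/17942068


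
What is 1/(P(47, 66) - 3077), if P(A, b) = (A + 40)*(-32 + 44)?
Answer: -1/2033 ≈ -0.00049188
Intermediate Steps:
P(A, b) = 480 + 12*A (P(A, b) = (40 + A)*12 = 480 + 12*A)
1/(P(47, 66) - 3077) = 1/((480 + 12*47) - 3077) = 1/((480 + 564) - 3077) = 1/(1044 - 3077) = 1/(-2033) = -1/2033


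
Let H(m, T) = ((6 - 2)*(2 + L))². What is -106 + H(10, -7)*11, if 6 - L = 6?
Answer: 598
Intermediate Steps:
L = 0 (L = 6 - 1*6 = 6 - 6 = 0)
H(m, T) = 64 (H(m, T) = ((6 - 2)*(2 + 0))² = (4*2)² = 8² = 64)
-106 + H(10, -7)*11 = -106 + 64*11 = -106 + 704 = 598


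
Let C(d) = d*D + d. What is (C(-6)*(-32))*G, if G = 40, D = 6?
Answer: 53760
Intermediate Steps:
C(d) = 7*d (C(d) = d*6 + d = 6*d + d = 7*d)
(C(-6)*(-32))*G = ((7*(-6))*(-32))*40 = -42*(-32)*40 = 1344*40 = 53760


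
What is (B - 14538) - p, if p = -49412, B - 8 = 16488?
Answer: 51370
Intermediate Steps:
B = 16496 (B = 8 + 16488 = 16496)
(B - 14538) - p = (16496 - 14538) - 1*(-49412) = 1958 + 49412 = 51370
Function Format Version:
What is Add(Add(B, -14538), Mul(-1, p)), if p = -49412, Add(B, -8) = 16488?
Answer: 51370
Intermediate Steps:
B = 16496 (B = Add(8, 16488) = 16496)
Add(Add(B, -14538), Mul(-1, p)) = Add(Add(16496, -14538), Mul(-1, -49412)) = Add(1958, 49412) = 51370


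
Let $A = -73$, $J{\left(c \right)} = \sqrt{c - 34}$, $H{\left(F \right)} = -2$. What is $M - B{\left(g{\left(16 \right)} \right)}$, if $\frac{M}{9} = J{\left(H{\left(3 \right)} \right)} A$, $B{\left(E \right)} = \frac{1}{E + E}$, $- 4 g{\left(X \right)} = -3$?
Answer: $- \frac{2}{3} - 3942 i \approx -0.66667 - 3942.0 i$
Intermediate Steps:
$g{\left(X \right)} = \frac{3}{4}$ ($g{\left(X \right)} = \left(- \frac{1}{4}\right) \left(-3\right) = \frac{3}{4}$)
$J{\left(c \right)} = \sqrt{-34 + c}$
$B{\left(E \right)} = \frac{1}{2 E}$
$M = - 3942 i$ ($M = 9 \sqrt{-34 - 2} \left(-73\right) = 9 \sqrt{-36} \left(-73\right) = 9 \cdot 6 i \left(-73\right) = 9 \left(- 438 i\right) = - 3942 i \approx - 3942.0 i$)
$M - B{\left(g{\left(16 \right)} \right)} = - 3942 i - \frac{1}{2 \cdot \frac{3}{4}} = - 3942 i - \frac{1}{2} \cdot \frac{4}{3} = - 3942 i - \frac{2}{3} = - \frac{2}{3} - 3942 i$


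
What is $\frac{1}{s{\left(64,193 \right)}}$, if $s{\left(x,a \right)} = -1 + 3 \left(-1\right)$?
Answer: $- \frac{1}{4} \approx -0.25$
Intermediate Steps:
$s{\left(x,a \right)} = -4$ ($s{\left(x,a \right)} = -1 - 3 = -4$)
$\frac{1}{s{\left(64,193 \right)}} = \frac{1}{-4} = - \frac{1}{4}$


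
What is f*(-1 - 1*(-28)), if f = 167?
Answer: 4509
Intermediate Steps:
f*(-1 - 1*(-28)) = 167*(-1 - 1*(-28)) = 167*(-1 + 28) = 167*27 = 4509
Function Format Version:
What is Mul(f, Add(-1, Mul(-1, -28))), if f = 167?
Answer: 4509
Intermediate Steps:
Mul(f, Add(-1, Mul(-1, -28))) = Mul(167, Add(-1, Mul(-1, -28))) = Mul(167, Add(-1, 28)) = Mul(167, 27) = 4509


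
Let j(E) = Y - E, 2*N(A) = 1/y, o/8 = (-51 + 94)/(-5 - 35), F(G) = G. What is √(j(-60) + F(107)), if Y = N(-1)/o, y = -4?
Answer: √4940958/172 ≈ 12.923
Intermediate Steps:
o = -43/5 (o = 8*((-51 + 94)/(-5 - 35)) = 8*(43/(-40)) = 8*(43*(-1/40)) = 8*(-43/40) = -43/5 ≈ -8.6000)
N(A) = -⅛ (N(A) = (½)/(-4) = (½)*(-¼) = -⅛)
Y = 5/344 (Y = -1/(8*(-43/5)) = -⅛*(-5/43) = 5/344 ≈ 0.014535)
j(E) = 5/344 - E
√(j(-60) + F(107)) = √((5/344 - 1*(-60)) + 107) = √((5/344 + 60) + 107) = √(20645/344 + 107) = √(57453/344) = √4940958/172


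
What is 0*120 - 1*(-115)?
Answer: 115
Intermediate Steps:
0*120 - 1*(-115) = 0 + 115 = 115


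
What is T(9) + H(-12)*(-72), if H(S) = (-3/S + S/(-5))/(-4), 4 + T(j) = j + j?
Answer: 617/10 ≈ 61.700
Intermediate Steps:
T(j) = -4 + 2*j (T(j) = -4 + (j + j) = -4 + 2*j)
H(S) = S/20 + 3/(4*S) (H(S) = (-3/S + S*(-⅕))*(-¼) = (-3/S - S/5)*(-¼) = S/20 + 3/(4*S))
T(9) + H(-12)*(-72) = (-4 + 2*9) + ((1/20)*(15 + (-12)²)/(-12))*(-72) = (-4 + 18) + ((1/20)*(-1/12)*(15 + 144))*(-72) = 14 + ((1/20)*(-1/12)*159)*(-72) = 14 - 53/80*(-72) = 14 + 477/10 = 617/10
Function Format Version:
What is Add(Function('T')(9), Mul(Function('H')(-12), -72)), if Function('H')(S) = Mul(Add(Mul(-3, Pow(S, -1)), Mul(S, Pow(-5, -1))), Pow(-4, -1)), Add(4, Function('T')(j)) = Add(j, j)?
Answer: Rational(617, 10) ≈ 61.700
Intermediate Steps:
Function('T')(j) = Add(-4, Mul(2, j)) (Function('T')(j) = Add(-4, Add(j, j)) = Add(-4, Mul(2, j)))
Function('H')(S) = Add(Mul(Rational(1, 20), S), Mul(Rational(3, 4), Pow(S, -1))) (Function('H')(S) = Mul(Add(Mul(-3, Pow(S, -1)), Mul(S, Rational(-1, 5))), Rational(-1, 4)) = Mul(Add(Mul(-3, Pow(S, -1)), Mul(Rational(-1, 5), S)), Rational(-1, 4)) = Add(Mul(Rational(1, 20), S), Mul(Rational(3, 4), Pow(S, -1))))
Add(Function('T')(9), Mul(Function('H')(-12), -72)) = Add(Add(-4, Mul(2, 9)), Mul(Mul(Rational(1, 20), Pow(-12, -1), Add(15, Pow(-12, 2))), -72)) = Add(Add(-4, 18), Mul(Mul(Rational(1, 20), Rational(-1, 12), Add(15, 144)), -72)) = Add(14, Mul(Mul(Rational(1, 20), Rational(-1, 12), 159), -72)) = Add(14, Mul(Rational(-53, 80), -72)) = Add(14, Rational(477, 10)) = Rational(617, 10)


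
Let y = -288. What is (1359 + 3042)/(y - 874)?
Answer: -4401/1162 ≈ -3.7874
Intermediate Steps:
(1359 + 3042)/(y - 874) = (1359 + 3042)/(-288 - 874) = 4401/(-1162) = 4401*(-1/1162) = -4401/1162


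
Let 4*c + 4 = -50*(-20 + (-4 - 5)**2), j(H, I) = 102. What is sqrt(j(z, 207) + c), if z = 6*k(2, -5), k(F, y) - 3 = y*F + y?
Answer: 21*I*sqrt(6)/2 ≈ 25.72*I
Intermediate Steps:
k(F, y) = 3 + y + F*y (k(F, y) = 3 + (y*F + y) = 3 + (F*y + y) = 3 + (y + F*y) = 3 + y + F*y)
z = -72 (z = 6*(3 - 5 + 2*(-5)) = 6*(3 - 5 - 10) = 6*(-12) = -72)
c = -1527/2 (c = -1 + (-50*(-20 + (-4 - 5)**2))/4 = -1 + (-50*(-20 + (-9)**2))/4 = -1 + (-50*(-20 + 81))/4 = -1 + (-50*61)/4 = -1 + (1/4)*(-3050) = -1 - 1525/2 = -1527/2 ≈ -763.50)
sqrt(j(z, 207) + c) = sqrt(102 - 1527/2) = sqrt(-1323/2) = 21*I*sqrt(6)/2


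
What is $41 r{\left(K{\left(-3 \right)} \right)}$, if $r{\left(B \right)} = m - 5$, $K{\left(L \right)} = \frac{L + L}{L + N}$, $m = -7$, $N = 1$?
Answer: $-492$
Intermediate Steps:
$K{\left(L \right)} = \frac{2 L}{1 + L}$ ($K{\left(L \right)} = \frac{L + L}{L + 1} = \frac{2 L}{1 + L}$)
$r{\left(B \right)} = -12$ ($r{\left(B \right)} = -7 - 5 = -12$)
$41 r{\left(K{\left(-3 \right)} \right)} = 41 \left(-12\right) = -492$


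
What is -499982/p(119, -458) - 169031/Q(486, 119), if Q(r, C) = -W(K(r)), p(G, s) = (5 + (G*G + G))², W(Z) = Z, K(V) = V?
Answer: 34492429931723/99173755350 ≈ 347.80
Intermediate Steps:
p(G, s) = (5 + G + G²)² (p(G, s) = (5 + (G² + G))² = (5 + (G + G²))² = (5 + G + G²)²)
Q(r, C) = -r
-499982/p(119, -458) - 169031/Q(486, 119) = -499982/(5 + 119 + 119²)² - 169031/((-1*486)) = -499982/(5 + 119 + 14161)² - 169031/(-486) = -499982/(14285²) - 169031*(-1/486) = -499982/204061225 + 169031/486 = 34492429931723/99173755350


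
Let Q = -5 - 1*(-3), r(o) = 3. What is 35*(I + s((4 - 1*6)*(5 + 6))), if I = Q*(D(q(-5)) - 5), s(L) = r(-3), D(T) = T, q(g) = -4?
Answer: 735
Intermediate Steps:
s(L) = 3
Q = -2 (Q = -5 + 3 = -2)
I = 18 (I = -2*(-4 - 5) = -2*(-9) = 18)
35*(I + s((4 - 1*6)*(5 + 6))) = 35*(18 + 3) = 35*21 = 735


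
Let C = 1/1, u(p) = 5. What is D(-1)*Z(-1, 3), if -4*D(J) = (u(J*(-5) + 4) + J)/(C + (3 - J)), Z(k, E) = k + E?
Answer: -2/5 ≈ -0.40000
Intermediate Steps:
Z(k, E) = E + k
C = 1
D(J) = -(5 + J)/(4*(4 - J)) (D(J) = -(5 + J)/(4*(1 + (3 - J))) = -(5 + J)/(4*(4 - J)))
D(-1)*Z(-1, 3) = ((5 - 1)/(4*(-4 - 1)))*(3 - 1) = ((1/4)*4/(-5))*2 = ((1/4)*(-1/5)*4)*2 = -1/5*2 = -2/5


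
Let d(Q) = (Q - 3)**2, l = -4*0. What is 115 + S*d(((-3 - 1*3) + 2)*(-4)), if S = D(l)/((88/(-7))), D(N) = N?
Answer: 115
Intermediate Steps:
l = 0
d(Q) = (-3 + Q)**2
S = 0 (S = 0/((88/(-7))) = 0/((88*(-1/7))) = 0/(-88/7) = 0*(-7/88) = 0)
115 + S*d(((-3 - 1*3) + 2)*(-4)) = 115 + 0*(-3 + ((-3 - 1*3) + 2)*(-4))**2 = 115 + 0*(-3 + ((-3 - 3) + 2)*(-4))**2 = 115 + 0*(-3 + (-6 + 2)*(-4))**2 = 115 + 0*(-3 - 4*(-4))**2 = 115 + 0*(-3 + 16)**2 = 115 + 0*13**2 = 115 + 0*169 = 115 + 0 = 115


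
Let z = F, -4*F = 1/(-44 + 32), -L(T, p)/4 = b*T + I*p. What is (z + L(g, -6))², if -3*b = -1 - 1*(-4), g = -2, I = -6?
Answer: 53217025/2304 ≈ 23098.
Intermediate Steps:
b = -1 (b = -(-1 - 1*(-4))/3 = -(-1 + 4)/3 = -⅓*3 = -1)
L(T, p) = 4*T + 24*p (L(T, p) = -4*(-T - 6*p) = 4*T + 24*p)
F = 1/48 (F = -1/(4*(-44 + 32)) = -¼/(-12) = -¼*(-1/12) = 1/48 ≈ 0.020833)
z = 1/48 ≈ 0.020833
(z + L(g, -6))² = (1/48 + (4*(-2) + 24*(-6)))² = (1/48 + (-8 - 144))² = (1/48 - 152)² = (-7295/48)² = 53217025/2304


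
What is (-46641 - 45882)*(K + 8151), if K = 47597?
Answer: -5157972204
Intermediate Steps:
(-46641 - 45882)*(K + 8151) = (-46641 - 45882)*(47597 + 8151) = -92523*55748 = -5157972204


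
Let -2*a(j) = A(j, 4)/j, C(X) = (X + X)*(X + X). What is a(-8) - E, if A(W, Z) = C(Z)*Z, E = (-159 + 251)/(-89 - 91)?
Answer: 743/45 ≈ 16.511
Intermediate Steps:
E = -23/45 (E = 92/(-180) = 92*(-1/180) = -23/45 ≈ -0.51111)
C(X) = 4*X² (C(X) = (2*X)*(2*X) = 4*X²)
A(W, Z) = 4*Z³ (A(W, Z) = (4*Z²)*Z = 4*Z³)
a(j) = -128/j (a(j) = -4*4³/(2*j) = -4*64/(2*j) = -128/j)
a(-8) - E = -128/(-8) - 1*(-23/45) = -128*(-⅛) + 23/45 = 16 + 23/45 = 743/45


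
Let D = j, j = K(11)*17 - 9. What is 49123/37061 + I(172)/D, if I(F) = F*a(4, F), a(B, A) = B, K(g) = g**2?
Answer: 7881367/4743808 ≈ 1.6614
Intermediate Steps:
j = 2048 (j = 11**2*17 - 9 = 121*17 - 9 = 2057 - 9 = 2048)
D = 2048
I(F) = 4*F (I(F) = F*4 = 4*F)
49123/37061 + I(172)/D = 49123/37061 + (4*172)/2048 = 49123*(1/37061) + 688*(1/2048) = 49123/37061 + 43/128 = 7881367/4743808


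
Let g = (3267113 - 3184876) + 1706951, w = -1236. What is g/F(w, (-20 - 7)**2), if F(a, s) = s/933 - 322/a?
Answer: 343878355224/200245 ≈ 1.7173e+6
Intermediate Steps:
g = 1789188 (g = 82237 + 1706951 = 1789188)
F(a, s) = -322/a + s/933 (F(a, s) = s*(1/933) - 322/a = s/933 - 322/a = -322/a + s/933)
g/F(w, (-20 - 7)**2) = 1789188/(-322/(-1236) + (-20 - 7)**2/933) = 1789188/(-322*(-1/1236) + (1/933)*(-27)**2) = 1789188/(161/618 + (1/933)*729) = 1789188/(161/618 + 243/311) = 1789188/(200245/192198) = 1789188*(192198/200245) = 343878355224/200245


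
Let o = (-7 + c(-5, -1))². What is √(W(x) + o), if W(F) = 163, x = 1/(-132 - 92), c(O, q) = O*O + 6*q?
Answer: √307 ≈ 17.521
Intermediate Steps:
c(O, q) = O² + 6*q
o = 144 (o = (-7 + ((-5)² + 6*(-1)))² = (-7 + (25 - 6))² = (-7 + 19)² = 12² = 144)
x = -1/224 (x = 1/(-224) = -1/224 ≈ -0.0044643)
√(W(x) + o) = √(163 + 144) = √307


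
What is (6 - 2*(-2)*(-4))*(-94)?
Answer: 940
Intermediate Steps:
(6 - 2*(-2)*(-4))*(-94) = (6 + 4*(-4))*(-94) = (6 - 16)*(-94) = -10*(-94) = 940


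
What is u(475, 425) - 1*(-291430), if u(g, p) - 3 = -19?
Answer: 291414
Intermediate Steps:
u(g, p) = -16 (u(g, p) = 3 - 19 = -16)
u(475, 425) - 1*(-291430) = -16 - 1*(-291430) = -16 + 291430 = 291414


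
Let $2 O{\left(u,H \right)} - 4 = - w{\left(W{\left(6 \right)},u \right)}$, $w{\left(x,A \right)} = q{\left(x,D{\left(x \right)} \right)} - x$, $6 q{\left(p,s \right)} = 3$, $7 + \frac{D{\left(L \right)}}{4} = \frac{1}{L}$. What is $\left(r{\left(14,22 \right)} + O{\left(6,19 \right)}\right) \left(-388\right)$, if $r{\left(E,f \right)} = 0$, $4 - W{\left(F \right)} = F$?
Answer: $-291$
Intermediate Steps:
$D{\left(L \right)} = -28 + \frac{4}{L}$
$q{\left(p,s \right)} = \frac{1}{2}$ ($q{\left(p,s \right)} = \frac{1}{6} \cdot 3 = \frac{1}{2}$)
$W{\left(F \right)} = 4 - F$
$w{\left(x,A \right)} = \frac{1}{2} - x$
$O{\left(u,H \right)} = \frac{3}{4}$ ($O{\left(u,H \right)} = 2 + \frac{\left(-1\right) \left(\frac{1}{2} - \left(4 - 6\right)\right)}{2} = 2 + \frac{\left(-1\right) \left(\frac{1}{2} - -2\right)}{2} = 2 + \frac{\left(-1\right) \left(\frac{1}{2} + 2\right)}{2} = 2 + \frac{\left(-1\right) \frac{5}{2}}{2} = 2 + \frac{1}{2} \left(- \frac{5}{2}\right) = 2 - \frac{5}{4} = \frac{3}{4}$)
$\left(r{\left(14,22 \right)} + O{\left(6,19 \right)}\right) \left(-388\right) = \left(0 + \frac{3}{4}\right) \left(-388\right) = \frac{3}{4} \left(-388\right) = -291$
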